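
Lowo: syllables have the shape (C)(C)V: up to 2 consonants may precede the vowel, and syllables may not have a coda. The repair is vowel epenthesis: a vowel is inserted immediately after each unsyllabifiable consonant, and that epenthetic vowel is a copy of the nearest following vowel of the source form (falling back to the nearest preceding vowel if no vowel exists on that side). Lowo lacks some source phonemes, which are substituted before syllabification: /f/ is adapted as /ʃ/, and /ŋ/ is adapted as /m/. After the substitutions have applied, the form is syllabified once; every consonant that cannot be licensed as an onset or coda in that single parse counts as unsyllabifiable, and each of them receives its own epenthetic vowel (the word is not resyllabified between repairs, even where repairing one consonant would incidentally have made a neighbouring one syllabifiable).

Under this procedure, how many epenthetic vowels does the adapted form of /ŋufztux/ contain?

After substitution the input is /muʃztux/.
The unsyllabifiable consonants are /ʃ/, /x/; each receives one epenthetic vowel.

2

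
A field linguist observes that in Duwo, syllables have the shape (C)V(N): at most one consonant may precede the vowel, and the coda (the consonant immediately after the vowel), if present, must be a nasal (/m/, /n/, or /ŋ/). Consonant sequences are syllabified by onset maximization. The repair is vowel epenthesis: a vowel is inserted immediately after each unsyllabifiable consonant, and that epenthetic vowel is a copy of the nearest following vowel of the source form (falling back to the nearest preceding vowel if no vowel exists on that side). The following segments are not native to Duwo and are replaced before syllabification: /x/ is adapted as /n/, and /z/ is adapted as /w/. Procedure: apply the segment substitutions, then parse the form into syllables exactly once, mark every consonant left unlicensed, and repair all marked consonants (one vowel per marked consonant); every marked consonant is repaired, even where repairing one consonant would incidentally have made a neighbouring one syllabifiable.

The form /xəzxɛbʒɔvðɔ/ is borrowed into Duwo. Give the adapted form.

nəwɛnɛbɔʒɔvɔðɔ

Substitution: /x/ → /n/, /z/ → /w/, giving /nəwnɛbʒɔvðɔ/.
The consonants /w/, /b/, /v/ cannot be parsed into a legal (C)V(N) syllable (only a nasal (/m/, /n/, or /ŋ/) is licensed in coda position; onsets are limited to one consonant).
Inserting the epenthetic vowel yields /w/ → /wɛ/, /b/ → /bɔ/, /v/ → /vɔ/.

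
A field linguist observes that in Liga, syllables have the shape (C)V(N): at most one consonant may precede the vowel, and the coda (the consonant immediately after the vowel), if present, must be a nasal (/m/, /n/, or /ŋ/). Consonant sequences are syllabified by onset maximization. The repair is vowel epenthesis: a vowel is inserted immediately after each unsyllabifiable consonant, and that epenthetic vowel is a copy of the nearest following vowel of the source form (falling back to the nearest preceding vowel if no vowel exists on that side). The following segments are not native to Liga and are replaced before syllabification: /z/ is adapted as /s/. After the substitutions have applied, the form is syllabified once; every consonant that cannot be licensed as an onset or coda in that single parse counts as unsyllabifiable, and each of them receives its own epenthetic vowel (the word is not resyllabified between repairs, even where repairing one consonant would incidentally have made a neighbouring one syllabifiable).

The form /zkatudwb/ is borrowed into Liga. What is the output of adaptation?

Substitution: /z/ → /s/, giving /skatudwb/.
Under (C)V(N), the unsyllabifiable consonants are /s/, /d/, /w/, /b/ (only a nasal (/m/, /n/, or /ŋ/) is licensed in coda position; onsets are limited to one consonant).
Epenthesis after each stranded consonant: /s/ → /sa/, /d/ → /du/, /w/ → /wu/, /b/ → /bu/.

sakatuduwubu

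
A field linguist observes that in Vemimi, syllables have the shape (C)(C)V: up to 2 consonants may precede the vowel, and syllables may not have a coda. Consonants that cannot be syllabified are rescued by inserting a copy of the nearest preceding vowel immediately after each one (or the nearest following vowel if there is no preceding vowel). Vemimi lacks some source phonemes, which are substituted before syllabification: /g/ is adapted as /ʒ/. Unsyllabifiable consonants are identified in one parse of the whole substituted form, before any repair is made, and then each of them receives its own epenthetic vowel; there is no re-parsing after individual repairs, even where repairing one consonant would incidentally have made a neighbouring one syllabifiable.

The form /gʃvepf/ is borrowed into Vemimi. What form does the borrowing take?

ʒeʃvepefe

Substitution: /g/ → /ʒ/, giving /ʒʃvepf/.
Under (C)(C)V, the unsyllabifiable consonants are /ʒ/, /p/, /f/ (no codas are permitted; onsets may contain at most 2 consonants).
Each unlicensed consonant becomes the onset of a new syllable: /ʒ/ → /ʒe/, /p/ → /pe/, /f/ → /fe/.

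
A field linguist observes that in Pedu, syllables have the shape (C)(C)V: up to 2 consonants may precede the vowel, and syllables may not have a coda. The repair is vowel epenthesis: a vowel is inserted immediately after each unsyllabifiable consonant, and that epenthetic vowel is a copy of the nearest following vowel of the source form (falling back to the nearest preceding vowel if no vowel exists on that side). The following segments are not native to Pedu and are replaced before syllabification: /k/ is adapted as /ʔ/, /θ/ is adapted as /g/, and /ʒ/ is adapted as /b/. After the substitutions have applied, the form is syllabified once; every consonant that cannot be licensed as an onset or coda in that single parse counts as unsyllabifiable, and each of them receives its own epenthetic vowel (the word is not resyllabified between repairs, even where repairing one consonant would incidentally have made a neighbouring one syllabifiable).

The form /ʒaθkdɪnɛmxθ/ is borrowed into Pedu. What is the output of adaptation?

bagɪʔdɪnɛmɛxɛgɛ

Substitution: /ʒ/ → /b/, /θ/ → /g/, /k/ → /ʔ/, giving /bagʔdɪnɛmxg/.
Syllabifying with onset maximization leaves /g/, /m/, /x/, /g/ stranded (no codas are permitted; onsets may contain at most 2 consonants).
Epenthesis after each stranded consonant: /g/ → /gɪ/, /m/ → /mɛ/, /x/ → /xɛ/, /g/ → /gɛ/.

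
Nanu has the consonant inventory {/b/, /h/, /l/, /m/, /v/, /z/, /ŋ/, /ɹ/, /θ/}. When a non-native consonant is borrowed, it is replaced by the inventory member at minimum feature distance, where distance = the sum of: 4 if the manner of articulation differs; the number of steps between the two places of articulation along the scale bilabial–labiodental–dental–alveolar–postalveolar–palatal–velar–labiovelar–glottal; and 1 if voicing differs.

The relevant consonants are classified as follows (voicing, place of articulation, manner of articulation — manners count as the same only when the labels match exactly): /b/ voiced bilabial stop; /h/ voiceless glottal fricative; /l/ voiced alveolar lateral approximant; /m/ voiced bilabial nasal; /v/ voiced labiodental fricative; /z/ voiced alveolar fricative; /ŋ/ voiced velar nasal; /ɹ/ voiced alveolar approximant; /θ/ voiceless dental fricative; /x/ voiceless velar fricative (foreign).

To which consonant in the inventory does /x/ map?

h

/h/ is closest: same manner (fricative), place distance 2 (velar→glottal), same voicing; total 2. Next closest is /z/ at distance 4.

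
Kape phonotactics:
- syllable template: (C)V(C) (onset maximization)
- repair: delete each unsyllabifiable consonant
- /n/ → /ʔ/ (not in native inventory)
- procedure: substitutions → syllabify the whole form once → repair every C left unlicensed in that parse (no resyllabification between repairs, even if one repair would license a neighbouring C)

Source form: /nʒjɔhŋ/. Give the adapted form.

Substitution: /n/ → /ʔ/, giving /ʔʒjɔhŋ/.
Syllabifying with onset maximization leaves /ʔ/, /ʒ/, /ŋ/ stranded (at most one coda consonant is licensed; onsets are limited to one consonant).
Deleting the stranded consonants removes /ʔ/, /ʒ/, /ŋ/.

jɔh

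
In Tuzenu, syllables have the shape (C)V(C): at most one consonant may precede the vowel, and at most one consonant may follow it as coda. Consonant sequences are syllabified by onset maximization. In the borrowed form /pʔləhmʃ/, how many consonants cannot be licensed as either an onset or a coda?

4

The consonants /p/, /ʔ/, /m/, /ʃ/ cannot be parsed into a legal (C)V(C) syllable (at most one coda consonant is licensed; onsets are limited to one consonant).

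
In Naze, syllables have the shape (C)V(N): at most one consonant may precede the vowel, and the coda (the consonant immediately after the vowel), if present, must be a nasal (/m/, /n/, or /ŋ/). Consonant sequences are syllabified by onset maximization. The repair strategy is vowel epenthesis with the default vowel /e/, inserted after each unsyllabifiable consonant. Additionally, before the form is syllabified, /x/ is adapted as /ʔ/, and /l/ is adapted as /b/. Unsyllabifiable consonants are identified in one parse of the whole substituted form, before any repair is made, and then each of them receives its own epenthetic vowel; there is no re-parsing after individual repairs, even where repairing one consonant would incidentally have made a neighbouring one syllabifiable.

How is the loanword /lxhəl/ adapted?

Substitution: /l/ → /b/, /x/ → /ʔ/, giving /bʔhəb/.
The consonants /b/, /ʔ/, /b/ cannot be parsed into a legal (C)V(N) syllable (only a nasal (/m/, /n/, or /ŋ/) is licensed in coda position; onsets are limited to one consonant).
Each unlicensed consonant becomes the onset of a new syllable: /b/ → /be/, /ʔ/ → /ʔe/, /b/ → /be/.

beʔehəbe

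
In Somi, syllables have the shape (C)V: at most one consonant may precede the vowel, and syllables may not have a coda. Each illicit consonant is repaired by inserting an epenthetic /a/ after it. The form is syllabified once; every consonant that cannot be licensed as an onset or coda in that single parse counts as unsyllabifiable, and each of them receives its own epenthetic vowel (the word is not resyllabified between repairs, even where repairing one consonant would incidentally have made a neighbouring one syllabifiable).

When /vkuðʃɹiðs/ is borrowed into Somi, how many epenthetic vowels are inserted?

5

The unsyllabifiable consonants are /v/, /ð/, /ʃ/, /ð/, /s/; each receives one epenthetic vowel.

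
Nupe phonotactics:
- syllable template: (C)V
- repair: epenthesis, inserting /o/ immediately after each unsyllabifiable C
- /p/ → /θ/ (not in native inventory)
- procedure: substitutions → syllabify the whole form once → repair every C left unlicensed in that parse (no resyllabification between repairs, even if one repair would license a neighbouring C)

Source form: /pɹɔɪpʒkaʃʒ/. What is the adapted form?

θoɹɔɪθoʒokaʃoʒo

Substitution: /p/ → /θ/, giving /θɹɔɪθʒkaʃʒ/.
The consonants /θ/, /θ/, /ʒ/, /ʃ/, /ʒ/ cannot be parsed into a legal (C)V syllable (no codas are permitted; onsets are limited to one consonant).
Inserting the epenthetic vowel yields /θ/ → /θo/, /θ/ → /θo/, /ʒ/ → /ʒo/, /ʃ/ → /ʃo/, /ʒ/ → /ʒo/.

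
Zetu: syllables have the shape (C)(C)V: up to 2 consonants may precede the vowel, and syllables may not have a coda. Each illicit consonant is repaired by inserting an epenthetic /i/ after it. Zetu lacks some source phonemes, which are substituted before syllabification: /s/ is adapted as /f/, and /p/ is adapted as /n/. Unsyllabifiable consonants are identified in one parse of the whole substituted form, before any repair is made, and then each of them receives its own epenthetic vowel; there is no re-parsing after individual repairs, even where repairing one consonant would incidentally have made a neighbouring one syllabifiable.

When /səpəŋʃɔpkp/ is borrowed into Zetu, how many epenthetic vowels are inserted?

3

After substitution the input is /fənəŋʃɔnkn/.
The unsyllabifiable consonants are /n/, /k/, /n/; each receives one epenthetic vowel.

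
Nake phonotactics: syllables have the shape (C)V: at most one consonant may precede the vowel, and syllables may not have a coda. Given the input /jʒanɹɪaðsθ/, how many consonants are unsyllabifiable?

Under (C)V, the unsyllabifiable consonants are /j/, /n/, /ð/, /s/, /θ/ (no codas are permitted; onsets are limited to one consonant).

5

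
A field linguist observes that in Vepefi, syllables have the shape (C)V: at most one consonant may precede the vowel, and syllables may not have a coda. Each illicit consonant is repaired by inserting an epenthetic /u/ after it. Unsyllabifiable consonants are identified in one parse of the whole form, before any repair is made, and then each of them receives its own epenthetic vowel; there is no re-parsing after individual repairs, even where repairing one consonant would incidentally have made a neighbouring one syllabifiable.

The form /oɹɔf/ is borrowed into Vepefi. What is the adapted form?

Syllabifying with onset maximization leaves /f/ stranded (no codas are permitted; onsets are limited to one consonant).
Inserting the epenthetic vowel yields /f/ → /fu/.

oɹɔfu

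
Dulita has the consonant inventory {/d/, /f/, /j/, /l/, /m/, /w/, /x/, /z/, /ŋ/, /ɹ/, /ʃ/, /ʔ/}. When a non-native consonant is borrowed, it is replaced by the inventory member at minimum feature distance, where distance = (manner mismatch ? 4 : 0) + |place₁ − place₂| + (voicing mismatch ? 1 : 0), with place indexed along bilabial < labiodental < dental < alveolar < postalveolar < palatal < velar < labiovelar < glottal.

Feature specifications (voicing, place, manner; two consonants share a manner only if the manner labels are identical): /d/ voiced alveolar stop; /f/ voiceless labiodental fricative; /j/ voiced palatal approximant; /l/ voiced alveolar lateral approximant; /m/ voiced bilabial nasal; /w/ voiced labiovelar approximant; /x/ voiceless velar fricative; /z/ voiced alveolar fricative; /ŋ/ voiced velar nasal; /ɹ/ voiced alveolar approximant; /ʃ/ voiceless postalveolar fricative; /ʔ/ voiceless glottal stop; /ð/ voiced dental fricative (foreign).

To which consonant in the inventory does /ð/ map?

/z/ is closest: same manner (fricative), place distance 1 (dental→alveolar), same voicing; total 1. Next closest is /f/ at distance 2.

z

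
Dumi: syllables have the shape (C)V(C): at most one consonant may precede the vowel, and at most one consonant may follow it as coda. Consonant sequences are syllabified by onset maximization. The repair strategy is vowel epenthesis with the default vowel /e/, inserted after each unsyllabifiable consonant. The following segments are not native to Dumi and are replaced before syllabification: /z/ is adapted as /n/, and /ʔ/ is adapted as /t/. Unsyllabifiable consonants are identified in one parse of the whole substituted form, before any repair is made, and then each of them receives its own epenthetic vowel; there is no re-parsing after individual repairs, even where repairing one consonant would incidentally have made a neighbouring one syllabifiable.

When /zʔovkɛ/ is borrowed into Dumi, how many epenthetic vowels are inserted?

After substitution the input is /ntovkɛ/.
The unsyllabifiable consonants are /n/; each receives one epenthetic vowel.

1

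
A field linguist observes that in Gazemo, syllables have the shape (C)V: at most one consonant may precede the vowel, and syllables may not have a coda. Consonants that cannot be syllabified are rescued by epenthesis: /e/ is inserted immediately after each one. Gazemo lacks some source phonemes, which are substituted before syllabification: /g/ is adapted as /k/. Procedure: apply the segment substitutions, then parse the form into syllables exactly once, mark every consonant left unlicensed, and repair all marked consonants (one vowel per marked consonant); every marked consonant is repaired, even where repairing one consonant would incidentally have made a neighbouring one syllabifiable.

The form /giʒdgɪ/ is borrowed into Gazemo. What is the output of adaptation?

Substitution: /g/ → /k/, giving /kiʒdkɪ/.
The consonants /ʒ/, /d/ cannot be parsed into a legal (C)V syllable (no codas are permitted; onsets are limited to one consonant).
Inserting the epenthetic vowel yields /ʒ/ → /ʒe/, /d/ → /de/.

kiʒedekɪ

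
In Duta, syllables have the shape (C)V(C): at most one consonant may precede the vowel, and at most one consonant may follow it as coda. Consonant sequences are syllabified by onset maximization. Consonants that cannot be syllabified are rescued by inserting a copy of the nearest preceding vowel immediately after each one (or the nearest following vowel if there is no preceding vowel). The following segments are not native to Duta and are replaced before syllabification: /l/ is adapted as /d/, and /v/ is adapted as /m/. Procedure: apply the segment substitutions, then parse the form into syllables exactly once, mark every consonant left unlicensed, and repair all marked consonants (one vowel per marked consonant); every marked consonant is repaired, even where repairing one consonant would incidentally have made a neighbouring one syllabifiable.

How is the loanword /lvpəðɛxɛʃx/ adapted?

Substitution: /l/ → /d/, /v/ → /m/, giving /dmpəðɛxɛʃx/.
The consonants /d/, /m/, /x/ cannot be parsed into a legal (C)V(C) syllable (at most one coda consonant is licensed; onsets are limited to one consonant).
Inserting the epenthetic vowel yields /d/ → /də/, /m/ → /mə/, /x/ → /xɛ/.

dəməpəðɛxɛʃxɛ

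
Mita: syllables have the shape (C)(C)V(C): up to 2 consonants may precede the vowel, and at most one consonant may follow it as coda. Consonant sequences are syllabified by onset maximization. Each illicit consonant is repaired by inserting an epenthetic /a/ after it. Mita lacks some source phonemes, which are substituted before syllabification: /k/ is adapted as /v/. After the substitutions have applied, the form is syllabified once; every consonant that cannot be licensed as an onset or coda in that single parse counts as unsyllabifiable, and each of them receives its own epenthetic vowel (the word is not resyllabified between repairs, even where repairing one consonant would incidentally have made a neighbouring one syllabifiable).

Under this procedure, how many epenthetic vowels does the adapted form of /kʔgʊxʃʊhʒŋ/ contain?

After substitution the input is /vʔgʊxʃʊhʒŋ/.
The unsyllabifiable consonants are /v/, /ʒ/, /ŋ/; each receives one epenthetic vowel.

3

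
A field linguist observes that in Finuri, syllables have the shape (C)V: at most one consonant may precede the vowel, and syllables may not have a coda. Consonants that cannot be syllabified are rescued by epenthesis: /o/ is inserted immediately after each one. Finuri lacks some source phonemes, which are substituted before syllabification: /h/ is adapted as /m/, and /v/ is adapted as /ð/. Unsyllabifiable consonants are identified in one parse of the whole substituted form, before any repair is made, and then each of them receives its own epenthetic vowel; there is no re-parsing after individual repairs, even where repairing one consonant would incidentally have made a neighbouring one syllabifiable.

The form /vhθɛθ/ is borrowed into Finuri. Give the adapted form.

ðomoθɛθo

Substitution: /v/ → /ð/, /h/ → /m/, giving /ðmθɛθ/.
Syllabifying with onset maximization leaves /ð/, /m/, /θ/ stranded (no codas are permitted; onsets are limited to one consonant).
Each unlicensed consonant becomes the onset of a new syllable: /ð/ → /ðo/, /m/ → /mo/, /θ/ → /θo/.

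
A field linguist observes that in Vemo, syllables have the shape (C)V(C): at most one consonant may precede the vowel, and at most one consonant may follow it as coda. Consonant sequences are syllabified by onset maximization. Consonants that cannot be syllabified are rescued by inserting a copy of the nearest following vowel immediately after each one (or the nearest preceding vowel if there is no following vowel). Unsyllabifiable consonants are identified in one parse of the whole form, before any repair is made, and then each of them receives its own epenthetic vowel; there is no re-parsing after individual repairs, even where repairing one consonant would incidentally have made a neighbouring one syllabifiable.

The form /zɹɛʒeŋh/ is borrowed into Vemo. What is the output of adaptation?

zɛɹɛʒeŋhe

Under (C)V(C), the unsyllabifiable consonants are /z/, /h/ (at most one coda consonant is licensed; onsets are limited to one consonant).
Each unlicensed consonant becomes the onset of a new syllable: /z/ → /zɛ/, /h/ → /he/.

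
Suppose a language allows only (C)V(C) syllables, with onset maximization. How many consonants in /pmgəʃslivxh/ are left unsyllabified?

5

Syllabifying with onset maximization leaves /p/, /m/, /s/, /x/, /h/ stranded (at most one coda consonant is licensed; onsets are limited to one consonant).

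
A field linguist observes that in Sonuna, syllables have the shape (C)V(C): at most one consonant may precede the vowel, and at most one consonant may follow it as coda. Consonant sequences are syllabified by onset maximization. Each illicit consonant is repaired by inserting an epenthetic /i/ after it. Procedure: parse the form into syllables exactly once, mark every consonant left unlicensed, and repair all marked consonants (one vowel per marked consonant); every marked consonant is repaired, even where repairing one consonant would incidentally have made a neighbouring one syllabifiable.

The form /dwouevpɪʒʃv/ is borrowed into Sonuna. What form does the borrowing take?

The consonants /d/, /ʃ/, /v/ cannot be parsed into a legal (C)V(C) syllable (at most one coda consonant is licensed; onsets are limited to one consonant).
Each unlicensed consonant becomes the onset of a new syllable: /d/ → /di/, /ʃ/ → /ʃi/, /v/ → /vi/.

diwouevpɪʒʃivi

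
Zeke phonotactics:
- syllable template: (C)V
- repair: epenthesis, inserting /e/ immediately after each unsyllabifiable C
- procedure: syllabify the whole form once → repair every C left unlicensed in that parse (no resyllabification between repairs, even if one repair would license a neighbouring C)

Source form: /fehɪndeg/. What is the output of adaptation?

The consonants /n/, /g/ cannot be parsed into a legal (C)V syllable (no codas are permitted; onsets are limited to one consonant).
Each unlicensed consonant becomes the onset of a new syllable: /n/ → /ne/, /g/ → /ge/.

fehɪnedege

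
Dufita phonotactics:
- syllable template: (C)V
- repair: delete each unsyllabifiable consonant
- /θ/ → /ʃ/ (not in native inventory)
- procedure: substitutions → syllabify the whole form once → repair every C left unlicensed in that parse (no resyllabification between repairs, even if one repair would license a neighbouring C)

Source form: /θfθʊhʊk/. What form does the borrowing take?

Substitution: /θ/ → /ʃ/, giving /ʃfʃʊhʊk/.
The consonants /ʃ/, /f/, /k/ cannot be parsed into a legal (C)V syllable (no codas are permitted; onsets are limited to one consonant).
Deleting the stranded consonants removes /ʃ/, /f/, /k/.

ʃʊhʊ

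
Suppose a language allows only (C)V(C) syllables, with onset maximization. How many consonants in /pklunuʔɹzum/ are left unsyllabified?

Syllabifying with onset maximization leaves /p/, /k/, /ɹ/ stranded (at most one coda consonant is licensed; onsets are limited to one consonant).

3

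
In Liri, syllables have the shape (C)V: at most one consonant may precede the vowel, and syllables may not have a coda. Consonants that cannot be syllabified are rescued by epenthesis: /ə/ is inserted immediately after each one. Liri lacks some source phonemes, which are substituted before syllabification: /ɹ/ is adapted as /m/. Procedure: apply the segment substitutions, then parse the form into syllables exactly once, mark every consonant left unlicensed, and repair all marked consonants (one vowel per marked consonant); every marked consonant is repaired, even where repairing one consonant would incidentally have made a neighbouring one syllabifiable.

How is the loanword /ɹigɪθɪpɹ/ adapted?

migɪθɪpəmə

Substitution: /ɹ/ → /m/, giving /migɪθɪpm/.
Syllabifying with onset maximization leaves /p/, /m/ stranded (no codas are permitted; onsets are limited to one consonant).
Epenthesis after each stranded consonant: /p/ → /pə/, /m/ → /mə/.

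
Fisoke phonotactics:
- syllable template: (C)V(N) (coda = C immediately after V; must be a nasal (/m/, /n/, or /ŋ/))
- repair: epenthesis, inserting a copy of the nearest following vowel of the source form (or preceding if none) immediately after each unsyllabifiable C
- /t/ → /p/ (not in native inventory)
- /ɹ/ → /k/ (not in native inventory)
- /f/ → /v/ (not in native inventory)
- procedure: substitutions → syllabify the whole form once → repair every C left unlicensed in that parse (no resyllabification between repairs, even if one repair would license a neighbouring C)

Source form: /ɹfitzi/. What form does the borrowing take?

Substitution: /ɹ/ → /k/, /f/ → /v/, /t/ → /p/, giving /kvipzi/.
The consonants /k/, /p/ cannot be parsed into a legal (C)V(N) syllable (only a nasal (/m/, /n/, or /ŋ/) is licensed in coda position; onsets are limited to one consonant).
Each unlicensed consonant becomes the onset of a new syllable: /k/ → /ki/, /p/ → /pi/.

kivipizi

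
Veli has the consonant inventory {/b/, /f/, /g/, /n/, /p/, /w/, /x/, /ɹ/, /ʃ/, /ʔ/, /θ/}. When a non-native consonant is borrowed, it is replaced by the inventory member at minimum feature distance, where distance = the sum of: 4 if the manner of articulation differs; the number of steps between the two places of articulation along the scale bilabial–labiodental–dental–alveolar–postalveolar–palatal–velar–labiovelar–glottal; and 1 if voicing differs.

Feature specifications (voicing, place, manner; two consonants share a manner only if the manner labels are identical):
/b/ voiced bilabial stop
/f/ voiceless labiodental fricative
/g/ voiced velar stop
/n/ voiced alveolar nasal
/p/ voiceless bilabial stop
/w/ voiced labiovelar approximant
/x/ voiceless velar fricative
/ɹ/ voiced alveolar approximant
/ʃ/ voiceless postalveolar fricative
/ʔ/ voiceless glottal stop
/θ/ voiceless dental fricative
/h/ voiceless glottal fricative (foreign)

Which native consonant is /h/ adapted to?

x

/x/ is closest: same manner (fricative), place distance 2 (glottal→velar), same voicing; total 2. Next closest is /ʃ/ at distance 4.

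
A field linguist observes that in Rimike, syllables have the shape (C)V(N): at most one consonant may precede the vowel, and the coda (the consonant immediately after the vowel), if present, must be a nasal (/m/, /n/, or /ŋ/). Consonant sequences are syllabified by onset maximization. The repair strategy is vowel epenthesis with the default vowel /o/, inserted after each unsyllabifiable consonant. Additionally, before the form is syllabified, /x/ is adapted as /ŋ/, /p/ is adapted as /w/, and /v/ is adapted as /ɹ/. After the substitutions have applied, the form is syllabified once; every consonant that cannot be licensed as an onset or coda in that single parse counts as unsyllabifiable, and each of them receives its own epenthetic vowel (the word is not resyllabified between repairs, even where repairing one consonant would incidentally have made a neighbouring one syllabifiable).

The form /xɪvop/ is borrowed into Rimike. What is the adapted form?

ŋɪɹowo

Substitution: /x/ → /ŋ/, /v/ → /ɹ/, /p/ → /w/, giving /ŋɪɹow/.
The consonants /w/ cannot be parsed into a legal (C)V(N) syllable (only a nasal (/m/, /n/, or /ŋ/) is licensed in coda position; onsets are limited to one consonant).
Each unlicensed consonant becomes the onset of a new syllable: /w/ → /wo/.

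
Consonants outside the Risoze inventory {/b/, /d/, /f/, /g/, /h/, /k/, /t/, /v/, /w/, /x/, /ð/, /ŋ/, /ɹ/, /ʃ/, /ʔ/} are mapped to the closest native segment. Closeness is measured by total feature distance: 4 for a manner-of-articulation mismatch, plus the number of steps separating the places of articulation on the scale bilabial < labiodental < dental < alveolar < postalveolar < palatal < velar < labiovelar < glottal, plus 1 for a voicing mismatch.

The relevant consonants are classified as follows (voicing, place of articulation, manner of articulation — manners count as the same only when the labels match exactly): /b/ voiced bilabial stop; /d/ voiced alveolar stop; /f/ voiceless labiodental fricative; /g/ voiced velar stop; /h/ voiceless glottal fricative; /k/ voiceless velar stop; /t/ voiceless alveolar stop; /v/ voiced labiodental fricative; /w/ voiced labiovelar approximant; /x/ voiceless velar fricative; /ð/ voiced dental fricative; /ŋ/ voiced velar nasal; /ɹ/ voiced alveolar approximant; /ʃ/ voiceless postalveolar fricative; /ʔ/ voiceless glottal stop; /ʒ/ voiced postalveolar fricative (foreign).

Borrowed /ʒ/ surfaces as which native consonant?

/ʃ/ is closest: same manner (fricative), place distance 0 (postalveolar→postalveolar), voicing differs (+1); total 1. Next closest is /ð/ at distance 2.

ʃ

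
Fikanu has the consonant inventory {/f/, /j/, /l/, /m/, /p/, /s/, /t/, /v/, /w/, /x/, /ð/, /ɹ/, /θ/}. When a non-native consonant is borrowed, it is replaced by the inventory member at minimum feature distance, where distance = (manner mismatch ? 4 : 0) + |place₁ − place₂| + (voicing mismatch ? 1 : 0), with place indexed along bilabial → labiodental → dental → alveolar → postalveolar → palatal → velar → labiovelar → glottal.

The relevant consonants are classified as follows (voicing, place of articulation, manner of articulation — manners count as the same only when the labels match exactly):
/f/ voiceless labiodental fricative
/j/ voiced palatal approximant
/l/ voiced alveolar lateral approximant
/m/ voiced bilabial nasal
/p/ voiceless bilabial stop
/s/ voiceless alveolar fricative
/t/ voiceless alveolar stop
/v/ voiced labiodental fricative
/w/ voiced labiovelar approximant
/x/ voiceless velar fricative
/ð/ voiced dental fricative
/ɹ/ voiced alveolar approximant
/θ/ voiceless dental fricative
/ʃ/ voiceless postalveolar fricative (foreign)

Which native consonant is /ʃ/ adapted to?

/s/ is closest: same manner (fricative), place distance 1 (postalveolar→alveolar), same voicing; total 1. Next closest is /x/ at distance 2.

s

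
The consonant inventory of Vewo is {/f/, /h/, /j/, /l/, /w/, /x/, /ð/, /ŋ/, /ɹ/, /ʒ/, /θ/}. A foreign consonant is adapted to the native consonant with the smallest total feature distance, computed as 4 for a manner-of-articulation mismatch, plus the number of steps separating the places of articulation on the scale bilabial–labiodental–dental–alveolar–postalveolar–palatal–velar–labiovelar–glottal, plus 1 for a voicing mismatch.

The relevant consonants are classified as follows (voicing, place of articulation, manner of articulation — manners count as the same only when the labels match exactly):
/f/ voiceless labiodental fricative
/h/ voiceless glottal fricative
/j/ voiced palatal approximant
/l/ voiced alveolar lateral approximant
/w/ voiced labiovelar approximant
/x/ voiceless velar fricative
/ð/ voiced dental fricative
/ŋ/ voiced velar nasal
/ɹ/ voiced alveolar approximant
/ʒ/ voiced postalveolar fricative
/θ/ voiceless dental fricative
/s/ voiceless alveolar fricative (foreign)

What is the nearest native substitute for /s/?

θ

/θ/ is closest: same manner (fricative), place distance 1 (alveolar→dental), same voicing; total 1. Next closest is /f/ at distance 2.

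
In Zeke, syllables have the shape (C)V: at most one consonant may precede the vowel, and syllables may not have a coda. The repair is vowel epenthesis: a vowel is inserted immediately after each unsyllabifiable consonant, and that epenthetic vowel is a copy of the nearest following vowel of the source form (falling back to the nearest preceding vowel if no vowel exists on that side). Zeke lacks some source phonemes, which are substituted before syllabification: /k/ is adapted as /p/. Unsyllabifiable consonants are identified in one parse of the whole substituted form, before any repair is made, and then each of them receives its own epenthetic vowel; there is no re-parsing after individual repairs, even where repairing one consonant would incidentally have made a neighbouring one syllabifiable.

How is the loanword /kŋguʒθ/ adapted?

puŋuguʒuθu

Substitution: /k/ → /p/, giving /pŋguʒθ/.
Under (C)V, the unsyllabifiable consonants are /p/, /ŋ/, /ʒ/, /θ/ (no codas are permitted; onsets are limited to one consonant).
Inserting the epenthetic vowel yields /p/ → /pu/, /ŋ/ → /ŋu/, /ʒ/ → /ʒu/, /θ/ → /θu/.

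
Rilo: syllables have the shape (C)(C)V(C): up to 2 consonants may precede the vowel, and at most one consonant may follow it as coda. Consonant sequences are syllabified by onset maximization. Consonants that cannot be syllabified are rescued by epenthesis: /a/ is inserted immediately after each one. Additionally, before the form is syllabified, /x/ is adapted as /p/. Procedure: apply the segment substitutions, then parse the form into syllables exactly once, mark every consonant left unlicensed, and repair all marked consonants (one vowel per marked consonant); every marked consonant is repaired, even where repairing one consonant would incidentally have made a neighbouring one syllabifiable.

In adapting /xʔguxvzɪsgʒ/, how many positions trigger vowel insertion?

After substitution the input is /pʔgupvzɪsgʒ/.
The unsyllabifiable consonants are /p/, /g/, /ʒ/; each receives one epenthetic vowel.

3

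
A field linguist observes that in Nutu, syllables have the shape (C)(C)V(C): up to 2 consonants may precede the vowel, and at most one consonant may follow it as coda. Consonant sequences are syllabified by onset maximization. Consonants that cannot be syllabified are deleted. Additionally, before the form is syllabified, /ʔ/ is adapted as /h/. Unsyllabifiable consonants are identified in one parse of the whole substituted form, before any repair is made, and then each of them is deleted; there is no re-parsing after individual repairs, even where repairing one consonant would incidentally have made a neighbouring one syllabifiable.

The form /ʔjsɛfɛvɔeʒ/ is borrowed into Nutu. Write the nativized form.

Substitution: /ʔ/ → /h/, giving /hjsɛfɛvɔeʒ/.
The consonants /h/ cannot be parsed into a legal (C)(C)V(C) syllable (at most one coda consonant is licensed; onsets may contain at most 2 consonants).
Deleting the stranded consonants removes /h/.

jsɛfɛvɔeʒ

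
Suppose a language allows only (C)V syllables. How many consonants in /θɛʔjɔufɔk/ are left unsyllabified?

Syllabifying with onset maximization leaves /ʔ/, /k/ stranded (no codas are permitted; onsets are limited to one consonant).

2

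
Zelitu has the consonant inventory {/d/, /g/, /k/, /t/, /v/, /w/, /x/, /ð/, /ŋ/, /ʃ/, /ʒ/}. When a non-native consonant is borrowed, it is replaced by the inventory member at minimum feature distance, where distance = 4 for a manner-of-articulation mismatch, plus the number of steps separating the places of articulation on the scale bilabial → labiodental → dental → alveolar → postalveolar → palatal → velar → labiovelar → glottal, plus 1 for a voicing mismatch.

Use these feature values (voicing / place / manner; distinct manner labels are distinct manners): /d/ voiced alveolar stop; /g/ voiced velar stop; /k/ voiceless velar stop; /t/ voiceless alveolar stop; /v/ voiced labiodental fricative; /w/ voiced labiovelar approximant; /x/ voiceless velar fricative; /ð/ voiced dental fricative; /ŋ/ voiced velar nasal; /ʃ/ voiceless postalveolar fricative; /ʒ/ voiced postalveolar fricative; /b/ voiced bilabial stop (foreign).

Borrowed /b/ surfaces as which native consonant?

d

/d/ is closest: same manner (stop), place distance 3 (bilabial→alveolar), same voicing; total 3. Next closest is /t/ at distance 4.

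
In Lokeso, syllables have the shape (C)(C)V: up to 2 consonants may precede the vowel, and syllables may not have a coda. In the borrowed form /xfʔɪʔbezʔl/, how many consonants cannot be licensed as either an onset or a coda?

The consonants /x/, /z/, /ʔ/, /l/ cannot be parsed into a legal (C)(C)V syllable (no codas are permitted; onsets may contain at most 2 consonants).

4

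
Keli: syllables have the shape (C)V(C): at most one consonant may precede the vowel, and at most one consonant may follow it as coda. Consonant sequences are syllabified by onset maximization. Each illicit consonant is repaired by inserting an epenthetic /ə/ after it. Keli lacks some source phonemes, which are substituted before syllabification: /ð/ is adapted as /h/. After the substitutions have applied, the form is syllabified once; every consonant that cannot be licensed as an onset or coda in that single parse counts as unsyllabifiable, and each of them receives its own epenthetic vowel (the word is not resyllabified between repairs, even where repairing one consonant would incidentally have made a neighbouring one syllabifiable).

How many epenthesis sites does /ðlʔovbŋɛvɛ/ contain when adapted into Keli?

After substitution the input is /hlʔovbŋɛvɛ/.
The unsyllabifiable consonants are /h/, /l/, /b/; each receives one epenthetic vowel.

3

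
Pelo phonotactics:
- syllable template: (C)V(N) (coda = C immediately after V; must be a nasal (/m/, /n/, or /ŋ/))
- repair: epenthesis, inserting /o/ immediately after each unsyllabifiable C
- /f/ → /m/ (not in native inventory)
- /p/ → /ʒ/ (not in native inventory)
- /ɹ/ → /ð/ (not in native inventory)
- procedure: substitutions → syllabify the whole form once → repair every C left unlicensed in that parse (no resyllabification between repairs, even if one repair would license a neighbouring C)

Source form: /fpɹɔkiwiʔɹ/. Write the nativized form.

Substitution: /f/ → /m/, /p/ → /ʒ/, /ɹ/ → /ð/, giving /mʒðɔkiwiʔð/.
The consonants /m/, /ʒ/, /ʔ/, /ð/ cannot be parsed into a legal (C)V(N) syllable (only a nasal (/m/, /n/, or /ŋ/) is licensed in coda position; onsets are limited to one consonant).
Epenthesis after each stranded consonant: /m/ → /mo/, /ʒ/ → /ʒo/, /ʔ/ → /ʔo/, /ð/ → /ðo/.

moʒoðɔkiwiʔoðo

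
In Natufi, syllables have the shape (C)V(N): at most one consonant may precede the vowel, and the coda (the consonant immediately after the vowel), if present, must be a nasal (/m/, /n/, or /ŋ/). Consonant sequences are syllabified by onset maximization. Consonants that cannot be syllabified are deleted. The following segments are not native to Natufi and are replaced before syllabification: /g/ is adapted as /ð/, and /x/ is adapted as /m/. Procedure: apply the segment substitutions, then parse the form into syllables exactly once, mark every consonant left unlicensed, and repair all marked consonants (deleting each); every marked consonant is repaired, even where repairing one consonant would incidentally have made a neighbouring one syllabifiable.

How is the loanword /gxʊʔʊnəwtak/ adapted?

Substitution: /g/ → /ð/, /x/ → /m/, giving /ðmʊʔʊnəwtak/.
Under (C)V(N), the unsyllabifiable consonants are /ð/, /w/, /k/ (only a nasal (/m/, /n/, or /ŋ/) is licensed in coda position; onsets are limited to one consonant).
Deletion applies to /ð/, /w/, /k/.

mʊʔʊnəta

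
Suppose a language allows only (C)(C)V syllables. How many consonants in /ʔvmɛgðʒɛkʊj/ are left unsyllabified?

Syllabifying with onset maximization leaves /ʔ/, /g/, /j/ stranded (no codas are permitted; onsets may contain at most 2 consonants).

3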